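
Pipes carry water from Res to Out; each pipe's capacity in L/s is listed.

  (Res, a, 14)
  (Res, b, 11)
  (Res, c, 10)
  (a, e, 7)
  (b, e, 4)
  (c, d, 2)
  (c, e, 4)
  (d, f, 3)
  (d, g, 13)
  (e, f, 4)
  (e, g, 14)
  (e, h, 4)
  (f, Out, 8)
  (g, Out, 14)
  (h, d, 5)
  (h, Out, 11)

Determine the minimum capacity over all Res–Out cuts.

17

Augment Res→a→e→f→Out: bottleneck 4, flow now 4.
Augment Res→a→e→g→Out: bottleneck 3, flow now 7.
Augment Res→b→e→g→Out: bottleneck 4, flow now 11.
Augment Res→c→d→f→Out: bottleneck 2, flow now 13.
Augment Res→c→e→g→Out: bottleneck 4, flow now 17.
No augmenting path remains; maximum flow = 17.
By max-flow min-cut, the minimum cut capacity equals the max flow.
In the residual graph, reachable from Res: {Res, a, b, c}.
Min-cut edges: a→e (7), b→e (4), c→d (2), c→e (4); capacity 7 + 4 + 2 + 4 = 17.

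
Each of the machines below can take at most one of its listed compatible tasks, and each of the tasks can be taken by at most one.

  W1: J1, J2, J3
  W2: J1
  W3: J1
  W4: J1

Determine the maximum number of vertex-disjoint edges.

2

Unit-capacity flow: source→left, listed edges, right→sink; max matching = max flow.
Augmenting path W1→J1 (+1); matched 1.
Augmenting path W2→J1→W1→J2 (+1); matched 2.
No augmenting path remains; maximum matching = 2.
König certificate: {W1, J1} is a vertex cover of size 2 (every listed pair touches it), so no matching can be larger.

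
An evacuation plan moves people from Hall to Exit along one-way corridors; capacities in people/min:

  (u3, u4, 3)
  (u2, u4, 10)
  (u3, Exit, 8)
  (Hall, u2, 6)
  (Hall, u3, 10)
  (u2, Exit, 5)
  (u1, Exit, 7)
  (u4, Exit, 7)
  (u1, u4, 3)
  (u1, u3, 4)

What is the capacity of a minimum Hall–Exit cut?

16

Augment Hall→u2→Exit: bottleneck 5, flow now 5.
Augment Hall→u3→Exit: bottleneck 8, flow now 13.
Augment Hall→u2→u4→Exit: bottleneck 1, flow now 14.
Augment Hall→u3→u4→Exit: bottleneck 2, flow now 16.
No augmenting path remains; maximum flow = 16.
By max-flow min-cut, the minimum cut capacity equals the max flow.
In the residual graph, reachable from Hall: {Hall}.
Min-cut edges: Hall→u2 (6), Hall→u3 (10); capacity 6 + 10 = 16.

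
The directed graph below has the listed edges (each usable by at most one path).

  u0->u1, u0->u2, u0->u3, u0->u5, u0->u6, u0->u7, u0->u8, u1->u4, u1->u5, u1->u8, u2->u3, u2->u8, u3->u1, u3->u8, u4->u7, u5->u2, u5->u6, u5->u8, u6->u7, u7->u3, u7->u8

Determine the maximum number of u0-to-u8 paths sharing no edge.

Assign every edge capacity 1; by Menger, the answer equals the max flow.
Path u0→u8 (+1); total 1.
Path u0→u1→u8 (+1); total 2.
Path u0→u2→u8 (+1); total 3.
Path u0→u3→u8 (+1); total 4.
Path u0→u5→u8 (+1); total 5.
Path u0→u7→u8 (+1); total 6.
No residual u0→u8 path; max flow = 6.
Certifying cut of size 6: {u0→u8, u1→u8, u2→u8, u3→u8, u5→u8, u7→u8}.

6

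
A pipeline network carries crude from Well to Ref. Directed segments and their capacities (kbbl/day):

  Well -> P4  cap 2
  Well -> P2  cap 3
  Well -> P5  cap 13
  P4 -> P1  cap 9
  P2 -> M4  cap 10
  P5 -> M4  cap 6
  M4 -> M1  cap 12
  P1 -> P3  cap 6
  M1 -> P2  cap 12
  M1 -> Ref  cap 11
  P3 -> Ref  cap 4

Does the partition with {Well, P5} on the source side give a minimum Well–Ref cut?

Yes — it is a minimum cut (capacity 11).

Given cut capacity: 2 + 3 + 6 = 11.
Augment Well→P4→P1→P3→Ref: bottleneck 2, flow now 2.
Augment Well→P2→M4→M1→Ref: bottleneck 3, flow now 5.
Augment Well→P5→M4→M1→Ref: bottleneck 6, flow now 11.
No augmenting path remains; maximum flow = 11.
Cut capacity 11 equals the max flow, so it is a minimum cut.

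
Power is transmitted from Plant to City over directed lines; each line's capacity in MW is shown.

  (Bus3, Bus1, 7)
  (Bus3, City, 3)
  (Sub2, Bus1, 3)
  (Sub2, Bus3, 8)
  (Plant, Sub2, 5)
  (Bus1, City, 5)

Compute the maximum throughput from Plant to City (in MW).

5

Augment Plant→Sub2→Bus1→City: bottleneck 3, flow now 3.
Augment Plant→Sub2→Bus3→City: bottleneck 2, flow now 5.
No augmenting path remains; maximum flow = 5.
In the residual graph, reachable from Plant: {Plant}.
Min-cut edges: Plant→Sub2 (5); capacity 5 = 5.
This cut is saturated, so no flow can exceed 5.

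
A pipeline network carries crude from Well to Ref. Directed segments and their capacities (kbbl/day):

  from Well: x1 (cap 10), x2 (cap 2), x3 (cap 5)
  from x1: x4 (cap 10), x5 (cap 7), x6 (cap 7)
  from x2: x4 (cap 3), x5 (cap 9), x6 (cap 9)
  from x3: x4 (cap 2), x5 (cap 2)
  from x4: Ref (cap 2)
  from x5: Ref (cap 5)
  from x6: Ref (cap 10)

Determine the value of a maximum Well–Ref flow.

Augment Well→x1→x4→Ref: bottleneck 2, flow now 2.
Augment Well→x1→x5→Ref: bottleneck 5, flow now 7.
Augment Well→x1→x6→Ref: bottleneck 3, flow now 10.
Augment Well→x2→x6→Ref: bottleneck 2, flow now 12.
Augment Well→x3→x4→x1→x6→Ref: bottleneck 2, flow now 14. (uses reverse residual edge)
Augment Well→x3→x5→x1→x6→Ref: bottleneck 2, flow now 16. (uses reverse residual edge)
No augmenting path remains; maximum flow = 16.
In the residual graph, reachable from Well: {Well, x3}.
Min-cut edges: Well→x1 (10), Well→x2 (2), x3→x4 (2), x3→x5 (2); capacity 10 + 2 + 2 + 2 = 16.
This cut is saturated, so no flow can exceed 16.

16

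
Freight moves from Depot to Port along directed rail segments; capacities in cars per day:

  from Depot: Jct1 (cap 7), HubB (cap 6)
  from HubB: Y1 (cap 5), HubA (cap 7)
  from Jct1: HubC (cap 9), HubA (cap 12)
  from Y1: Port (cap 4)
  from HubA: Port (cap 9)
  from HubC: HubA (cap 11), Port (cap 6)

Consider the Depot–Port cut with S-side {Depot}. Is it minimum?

Given cut capacity: 6 + 7 = 13.
Augment Depot→HubB→Y1→Port: bottleneck 4, flow now 4.
Augment Depot→HubB→HubA→Port: bottleneck 2, flow now 6.
Augment Depot→Jct1→HubA→Port: bottleneck 7, flow now 13.
No augmenting path remains; maximum flow = 13.
Cut capacity 13 equals the max flow, so it is a minimum cut.

Yes — it is a minimum cut (capacity 13).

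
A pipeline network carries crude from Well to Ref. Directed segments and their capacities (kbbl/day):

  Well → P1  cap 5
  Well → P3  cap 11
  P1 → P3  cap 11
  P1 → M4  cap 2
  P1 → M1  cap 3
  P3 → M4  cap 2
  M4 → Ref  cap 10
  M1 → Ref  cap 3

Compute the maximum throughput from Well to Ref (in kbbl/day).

Augment Well→P1→M4→Ref: bottleneck 2, flow now 2.
Augment Well→P1→M1→Ref: bottleneck 3, flow now 5.
Augment Well→P3→M4→Ref: bottleneck 2, flow now 7.
No augmenting path remains; maximum flow = 7.
In the residual graph, reachable from Well: {Well, P3}.
Min-cut edges: Well→P1 (5), P3→M4 (2); capacity 5 + 2 = 7.
This cut is saturated, so no flow can exceed 7.

7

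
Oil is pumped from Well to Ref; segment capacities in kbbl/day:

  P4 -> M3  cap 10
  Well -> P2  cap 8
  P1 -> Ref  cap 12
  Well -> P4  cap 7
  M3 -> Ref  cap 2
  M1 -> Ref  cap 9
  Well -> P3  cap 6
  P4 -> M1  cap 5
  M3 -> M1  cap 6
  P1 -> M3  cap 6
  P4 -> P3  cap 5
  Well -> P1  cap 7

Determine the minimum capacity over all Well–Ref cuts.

14

Augment Well→P1→Ref: bottleneck 7, flow now 7.
Augment Well→P4→M3→Ref: bottleneck 2, flow now 9.
Augment Well→P4→M1→Ref: bottleneck 5, flow now 14.
No augmenting path remains; maximum flow = 14.
By max-flow min-cut, the minimum cut capacity equals the max flow.
In the residual graph, reachable from Well: {Well, P2, P3}.
Min-cut edges: Well→P4 (7), Well→P1 (7); capacity 7 + 7 = 14.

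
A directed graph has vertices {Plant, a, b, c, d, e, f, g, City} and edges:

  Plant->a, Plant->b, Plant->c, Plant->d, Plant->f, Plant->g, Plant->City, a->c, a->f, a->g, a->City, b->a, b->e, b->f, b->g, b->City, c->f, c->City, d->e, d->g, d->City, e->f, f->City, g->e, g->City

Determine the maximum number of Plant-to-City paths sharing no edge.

7

Assign every edge capacity 1; by Menger, the answer equals the max flow.
Path Plant→City (+1); total 1.
Path Plant→a→City (+1); total 2.
Path Plant→b→City (+1); total 3.
Path Plant→c→City (+1); total 4.
Path Plant→d→City (+1); total 5.
Path Plant→f→City (+1); total 6.
Path Plant→g→City (+1); total 7.
No residual Plant→City path; max flow = 7.
Certifying cut of size 7: {Plant→City, Plant→a, Plant→b, Plant→c, Plant→d, Plant→f, Plant→g}.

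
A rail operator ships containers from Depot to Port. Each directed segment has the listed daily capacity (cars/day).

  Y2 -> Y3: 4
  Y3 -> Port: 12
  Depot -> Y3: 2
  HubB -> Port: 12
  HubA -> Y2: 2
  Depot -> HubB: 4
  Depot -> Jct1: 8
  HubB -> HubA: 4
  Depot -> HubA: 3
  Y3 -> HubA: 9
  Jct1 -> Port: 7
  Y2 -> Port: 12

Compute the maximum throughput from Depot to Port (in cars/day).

Augment Depot→HubB→Port: bottleneck 4, flow now 4.
Augment Depot→Jct1→Port: bottleneck 7, flow now 11.
Augment Depot→Y3→Port: bottleneck 2, flow now 13.
Augment Depot→HubA→Y2→Port: bottleneck 2, flow now 15.
No augmenting path remains; maximum flow = 15.
In the residual graph, reachable from Depot: {Depot, Jct1, HubA}.
Min-cut edges: Depot→HubB (4), Depot→Y3 (2), Jct1→Port (7), HubA→Y2 (2); capacity 4 + 2 + 7 + 2 = 15.
This cut is saturated, so no flow can exceed 15.

15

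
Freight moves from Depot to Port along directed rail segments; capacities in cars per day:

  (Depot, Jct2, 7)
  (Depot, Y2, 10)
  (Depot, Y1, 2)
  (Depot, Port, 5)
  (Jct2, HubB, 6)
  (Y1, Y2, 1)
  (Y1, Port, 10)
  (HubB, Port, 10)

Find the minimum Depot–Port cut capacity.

13

Augment Depot→Port: bottleneck 5, flow now 5.
Augment Depot→Y1→Port: bottleneck 2, flow now 7.
Augment Depot→Jct2→HubB→Port: bottleneck 6, flow now 13.
No augmenting path remains; maximum flow = 13.
By max-flow min-cut, the minimum cut capacity equals the max flow.
In the residual graph, reachable from Depot: {Depot, Jct2, Y2}.
Min-cut edges: Depot→Y1 (2), Depot→Port (5), Jct2→HubB (6); capacity 2 + 5 + 6 = 13.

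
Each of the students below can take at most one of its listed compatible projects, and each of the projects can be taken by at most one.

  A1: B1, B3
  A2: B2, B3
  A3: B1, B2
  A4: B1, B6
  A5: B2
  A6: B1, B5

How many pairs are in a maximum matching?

5

Unit-capacity flow: source→left, listed edges, right→sink; max matching = max flow.
Augmenting path A1→B1 (+1); matched 1.
Augmenting path A2→B2 (+1); matched 2.
Augmenting path A4→B6 (+1); matched 3.
Augmenting path A6→B5 (+1); matched 4.
Augmenting path A3→B1→A1→B3 (+1); matched 5.
No augmenting path remains; maximum matching = 5.
König certificate: {A4, A6, B1, B2, B3} is a vertex cover of size 5 (every listed pair touches it), so no matching can be larger.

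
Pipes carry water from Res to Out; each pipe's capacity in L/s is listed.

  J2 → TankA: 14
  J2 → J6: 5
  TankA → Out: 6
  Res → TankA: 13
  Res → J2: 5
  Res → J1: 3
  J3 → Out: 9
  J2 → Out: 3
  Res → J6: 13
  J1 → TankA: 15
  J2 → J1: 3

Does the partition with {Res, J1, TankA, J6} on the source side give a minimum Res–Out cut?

No — its capacity is 11, but the minimum cut has capacity 9.

Given cut capacity: 5 + 6 = 11.
Augment Res→J2→Out: bottleneck 3, flow now 3.
Augment Res→TankA→Out: bottleneck 6, flow now 9.
No augmenting path remains; maximum flow = 9.
In the residual graph, reachable from Res: {Res, J2, J1, TankA, J6}.
Min-cut edges: J2→Out (3), TankA→Out (6); capacity 3 + 6 = 9.
Cut capacity 11 exceeds the max flow 9, so it is not minimum.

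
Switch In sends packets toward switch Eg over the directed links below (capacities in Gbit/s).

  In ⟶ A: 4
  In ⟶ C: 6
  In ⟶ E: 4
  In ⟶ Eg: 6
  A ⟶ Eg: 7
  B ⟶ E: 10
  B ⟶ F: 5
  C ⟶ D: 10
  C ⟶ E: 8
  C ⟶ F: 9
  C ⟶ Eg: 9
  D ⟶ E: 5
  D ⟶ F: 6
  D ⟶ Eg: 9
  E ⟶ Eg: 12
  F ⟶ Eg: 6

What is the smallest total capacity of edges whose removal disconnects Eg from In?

20

Augment In→Eg: bottleneck 6, flow now 6.
Augment In→A→Eg: bottleneck 4, flow now 10.
Augment In→C→Eg: bottleneck 6, flow now 16.
Augment In→E→Eg: bottleneck 4, flow now 20.
No augmenting path remains; maximum flow = 20.
By max-flow min-cut, the minimum cut capacity equals the max flow.
In the residual graph, reachable from In: {In}.
Min-cut edges: In→A (4), In→C (6), In→E (4), In→Eg (6); capacity 4 + 6 + 4 + 6 = 20.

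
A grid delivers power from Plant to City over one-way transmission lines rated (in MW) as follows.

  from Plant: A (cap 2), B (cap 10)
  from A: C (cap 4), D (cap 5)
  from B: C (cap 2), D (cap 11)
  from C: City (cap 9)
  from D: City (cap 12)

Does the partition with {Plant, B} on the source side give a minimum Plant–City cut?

Given cut capacity: 2 + 2 + 11 = 15.
Augment Plant→A→C→City: bottleneck 2, flow now 2.
Augment Plant→B→C→City: bottleneck 2, flow now 4.
Augment Plant→B→D→City: bottleneck 8, flow now 12.
No augmenting path remains; maximum flow = 12.
In the residual graph, reachable from Plant: {Plant}.
Min-cut edges: Plant→A (2), Plant→B (10); capacity 2 + 10 = 12.
Cut capacity 15 exceeds the max flow 12, so it is not minimum.

No — its capacity is 15, but the minimum cut has capacity 12.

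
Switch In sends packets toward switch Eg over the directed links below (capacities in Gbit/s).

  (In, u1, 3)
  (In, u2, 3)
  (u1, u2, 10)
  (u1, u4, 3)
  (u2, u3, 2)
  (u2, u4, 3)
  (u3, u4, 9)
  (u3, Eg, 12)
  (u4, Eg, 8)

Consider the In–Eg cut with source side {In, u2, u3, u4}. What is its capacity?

23

Edges leaving {In, u2, u3, u4}: In→u1 (3), u3→Eg (12), u4→Eg (8).
Cut capacity = 3 + 12 + 8 = 23.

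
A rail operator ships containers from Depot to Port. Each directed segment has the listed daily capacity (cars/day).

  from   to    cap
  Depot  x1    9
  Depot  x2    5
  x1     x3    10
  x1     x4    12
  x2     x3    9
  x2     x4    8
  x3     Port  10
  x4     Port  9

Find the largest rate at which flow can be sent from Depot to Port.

14

Augment Depot→x1→x3→Port: bottleneck 9, flow now 9.
Augment Depot→x2→x3→Port: bottleneck 1, flow now 10.
Augment Depot→x2→x4→Port: bottleneck 4, flow now 14.
No augmenting path remains; maximum flow = 14.
In the residual graph, reachable from Depot: {Depot}.
Min-cut edges: Depot→x1 (9), Depot→x2 (5); capacity 9 + 5 = 14.
This cut is saturated, so no flow can exceed 14.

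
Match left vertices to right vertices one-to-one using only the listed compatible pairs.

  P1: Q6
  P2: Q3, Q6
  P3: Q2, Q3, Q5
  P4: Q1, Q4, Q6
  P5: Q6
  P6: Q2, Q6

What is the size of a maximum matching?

5

Unit-capacity flow: source→left, listed edges, right→sink; max matching = max flow.
Augmenting path P1→Q6 (+1); matched 1.
Augmenting path P2→Q3 (+1); matched 2.
Augmenting path P3→Q2 (+1); matched 3.
Augmenting path P4→Q1 (+1); matched 4.
Augmenting path P6→Q2→P3→Q5 (+1); matched 5.
No augmenting path remains; maximum matching = 5.
König certificate: {P2, P3, P4, P6, Q6} is a vertex cover of size 5 (every listed pair touches it), so no matching can be larger.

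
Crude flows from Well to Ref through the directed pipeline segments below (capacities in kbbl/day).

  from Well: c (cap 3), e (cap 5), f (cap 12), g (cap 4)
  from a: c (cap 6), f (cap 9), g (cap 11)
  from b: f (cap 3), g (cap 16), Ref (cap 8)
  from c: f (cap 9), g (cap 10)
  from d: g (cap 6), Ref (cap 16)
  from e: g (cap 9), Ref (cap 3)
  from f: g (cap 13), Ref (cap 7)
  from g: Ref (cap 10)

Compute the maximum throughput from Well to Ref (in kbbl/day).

20

Augment Well→e→Ref: bottleneck 3, flow now 3.
Augment Well→f→Ref: bottleneck 7, flow now 10.
Augment Well→g→Ref: bottleneck 4, flow now 14.
Augment Well→c→g→Ref: bottleneck 3, flow now 17.
Augment Well→e→g→Ref: bottleneck 2, flow now 19.
Augment Well→f→g→Ref: bottleneck 1, flow now 20.
No augmenting path remains; maximum flow = 20.
In the residual graph, reachable from Well: {Well, c, e, f, g}.
Min-cut edges: e→Ref (3), f→Ref (7), g→Ref (10); capacity 3 + 7 + 10 = 20.
This cut is saturated, so no flow can exceed 20.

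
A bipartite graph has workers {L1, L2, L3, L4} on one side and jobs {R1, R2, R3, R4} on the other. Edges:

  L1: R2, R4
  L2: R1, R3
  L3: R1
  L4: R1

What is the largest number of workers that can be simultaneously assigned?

3

Unit-capacity flow: source→left, listed edges, right→sink; max matching = max flow.
Augmenting path L1→R2 (+1); matched 1.
Augmenting path L2→R1 (+1); matched 2.
Augmenting path L3→R1→L2→R3 (+1); matched 3.
No augmenting path remains; maximum matching = 3.
König certificate: {L1, L2, R1} is a vertex cover of size 3 (every listed pair touches it), so no matching can be larger.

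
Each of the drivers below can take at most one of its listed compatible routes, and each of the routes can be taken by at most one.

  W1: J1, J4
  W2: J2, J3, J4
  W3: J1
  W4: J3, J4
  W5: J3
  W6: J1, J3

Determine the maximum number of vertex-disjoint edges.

4

Unit-capacity flow: source→left, listed edges, right→sink; max matching = max flow.
Augmenting path W1→J1 (+1); matched 1.
Augmenting path W2→J2 (+1); matched 2.
Augmenting path W4→J3 (+1); matched 3.
Augmenting path W3→J1→W1→J4 (+1); matched 4.
No augmenting path remains; maximum matching = 4.
König certificate: {W2, J1, J3, J4} is a vertex cover of size 4 (every listed pair touches it), so no matching can be larger.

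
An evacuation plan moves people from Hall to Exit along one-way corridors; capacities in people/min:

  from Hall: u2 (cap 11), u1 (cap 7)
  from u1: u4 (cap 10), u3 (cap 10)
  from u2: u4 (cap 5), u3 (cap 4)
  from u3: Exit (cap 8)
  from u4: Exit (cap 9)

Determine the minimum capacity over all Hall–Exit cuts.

16

Augment Hall→u1→u3→Exit: bottleneck 7, flow now 7.
Augment Hall→u2→u3→Exit: bottleneck 1, flow now 8.
Augment Hall→u2→u4→Exit: bottleneck 5, flow now 13.
Augment Hall→u2→u3→u1→u4→Exit: bottleneck 3, flow now 16. (uses reverse residual edge)
No augmenting path remains; maximum flow = 16.
By max-flow min-cut, the minimum cut capacity equals the max flow.
In the residual graph, reachable from Hall: {Hall, u2}.
Min-cut edges: Hall→u1 (7), u2→u3 (4), u2→u4 (5); capacity 7 + 4 + 5 = 16.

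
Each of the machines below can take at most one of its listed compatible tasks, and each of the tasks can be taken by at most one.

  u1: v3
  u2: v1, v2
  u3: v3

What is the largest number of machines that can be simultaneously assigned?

Unit-capacity flow: source→left, listed edges, right→sink; max matching = max flow.
Augmenting path u1→v3 (+1); matched 1.
Augmenting path u2→v1 (+1); matched 2.
No augmenting path remains; maximum matching = 2.
König certificate: {u2, v3} is a vertex cover of size 2 (every listed pair touches it), so no matching can be larger.

2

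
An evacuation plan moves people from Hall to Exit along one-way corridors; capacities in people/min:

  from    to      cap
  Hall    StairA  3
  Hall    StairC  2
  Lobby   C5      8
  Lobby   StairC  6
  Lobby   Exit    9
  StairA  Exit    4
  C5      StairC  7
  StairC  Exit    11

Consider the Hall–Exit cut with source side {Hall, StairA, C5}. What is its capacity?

Edges leaving {Hall, StairA, C5}: Hall→StairC (2), StairA→Exit (4), C5→StairC (7).
Cut capacity = 2 + 4 + 7 = 13.

13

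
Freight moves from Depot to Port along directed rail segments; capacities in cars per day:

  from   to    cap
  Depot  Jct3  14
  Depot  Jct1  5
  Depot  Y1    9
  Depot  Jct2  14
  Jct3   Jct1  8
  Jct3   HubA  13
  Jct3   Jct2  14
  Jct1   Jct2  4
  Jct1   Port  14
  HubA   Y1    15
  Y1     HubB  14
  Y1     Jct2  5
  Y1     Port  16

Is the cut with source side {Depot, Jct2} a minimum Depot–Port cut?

Yes — it is a minimum cut (capacity 28).

Given cut capacity: 14 + 5 + 9 = 28.
Augment Depot→Jct1→Port: bottleneck 5, flow now 5.
Augment Depot→Y1→Port: bottleneck 9, flow now 14.
Augment Depot→Jct3→Jct1→Port: bottleneck 8, flow now 22.
Augment Depot→Jct3→HubA→Y1→Port: bottleneck 6, flow now 28.
No augmenting path remains; maximum flow = 28.
Cut capacity 28 equals the max flow, so it is a minimum cut.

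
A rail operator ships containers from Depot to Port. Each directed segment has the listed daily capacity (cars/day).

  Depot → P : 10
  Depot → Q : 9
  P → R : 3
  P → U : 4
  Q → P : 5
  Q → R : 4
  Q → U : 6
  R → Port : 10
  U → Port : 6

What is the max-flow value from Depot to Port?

Augment Depot→P→R→Port: bottleneck 3, flow now 3.
Augment Depot→P→U→Port: bottleneck 4, flow now 7.
Augment Depot→Q→R→Port: bottleneck 4, flow now 11.
Augment Depot→Q→U→Port: bottleneck 2, flow now 13.
No augmenting path remains; maximum flow = 13.
In the residual graph, reachable from Depot: {Depot, P, Q, U}.
Min-cut edges: P→R (3), Q→R (4), U→Port (6); capacity 3 + 4 + 6 = 13.
This cut is saturated, so no flow can exceed 13.

13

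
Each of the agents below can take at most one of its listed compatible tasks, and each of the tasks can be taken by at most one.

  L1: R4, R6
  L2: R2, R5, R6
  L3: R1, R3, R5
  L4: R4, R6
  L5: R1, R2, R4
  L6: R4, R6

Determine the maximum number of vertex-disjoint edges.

Unit-capacity flow: source→left, listed edges, right→sink; max matching = max flow.
Augmenting path L1→R4 (+1); matched 1.
Augmenting path L2→R2 (+1); matched 2.
Augmenting path L3→R1 (+1); matched 3.
Augmenting path L4→R6 (+1); matched 4.
Augmenting path L5→R1→L3→R3 (+1); matched 5.
No augmenting path remains; maximum matching = 5.
König certificate: {L2, L3, L5, R4, R6} is a vertex cover of size 5 (every listed pair touches it), so no matching can be larger.

5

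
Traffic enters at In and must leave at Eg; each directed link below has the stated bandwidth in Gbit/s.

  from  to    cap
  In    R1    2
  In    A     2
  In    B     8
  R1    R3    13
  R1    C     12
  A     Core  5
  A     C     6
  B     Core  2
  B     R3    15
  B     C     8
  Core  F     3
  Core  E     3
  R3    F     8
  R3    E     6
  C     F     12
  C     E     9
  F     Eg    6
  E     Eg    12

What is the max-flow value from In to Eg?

Augment In→R1→R3→F→Eg: bottleneck 2, flow now 2.
Augment In→A→Core→F→Eg: bottleneck 2, flow now 4.
Augment In→B→Core→F→Eg: bottleneck 1, flow now 5.
Augment In→B→Core→E→Eg: bottleneck 1, flow now 6.
Augment In→B→R3→F→Eg: bottleneck 1, flow now 7.
Augment In→B→R3→E→Eg: bottleneck 5, flow now 12.
No augmenting path remains; maximum flow = 12.
In the residual graph, reachable from In: {In}.
Min-cut edges: In→R1 (2), In→A (2), In→B (8); capacity 2 + 2 + 8 = 12.
This cut is saturated, so no flow can exceed 12.

12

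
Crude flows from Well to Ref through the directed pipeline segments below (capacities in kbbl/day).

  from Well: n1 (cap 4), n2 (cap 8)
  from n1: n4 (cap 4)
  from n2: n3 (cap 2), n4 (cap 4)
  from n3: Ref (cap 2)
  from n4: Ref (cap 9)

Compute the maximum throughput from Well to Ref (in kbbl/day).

Augment Well→n1→n4→Ref: bottleneck 4, flow now 4.
Augment Well→n2→n3→Ref: bottleneck 2, flow now 6.
Augment Well→n2→n4→Ref: bottleneck 4, flow now 10.
No augmenting path remains; maximum flow = 10.
In the residual graph, reachable from Well: {Well, n2}.
Min-cut edges: Well→n1 (4), n2→n3 (2), n2→n4 (4); capacity 4 + 2 + 4 = 10.
This cut is saturated, so no flow can exceed 10.

10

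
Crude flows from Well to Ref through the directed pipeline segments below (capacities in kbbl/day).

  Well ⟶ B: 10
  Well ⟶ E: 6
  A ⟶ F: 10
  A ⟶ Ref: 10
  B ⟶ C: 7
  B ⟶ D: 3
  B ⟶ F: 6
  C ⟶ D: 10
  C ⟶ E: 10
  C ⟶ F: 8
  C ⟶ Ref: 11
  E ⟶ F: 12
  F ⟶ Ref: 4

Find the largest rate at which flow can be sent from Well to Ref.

Augment Well→B→C→Ref: bottleneck 7, flow now 7.
Augment Well→B→F→Ref: bottleneck 3, flow now 10.
Augment Well→E→F→Ref: bottleneck 1, flow now 11.
No augmenting path remains; maximum flow = 11.
In the residual graph, reachable from Well: {Well, B, D, E, F}.
Min-cut edges: B→C (7), F→Ref (4); capacity 7 + 4 = 11.
This cut is saturated, so no flow can exceed 11.

11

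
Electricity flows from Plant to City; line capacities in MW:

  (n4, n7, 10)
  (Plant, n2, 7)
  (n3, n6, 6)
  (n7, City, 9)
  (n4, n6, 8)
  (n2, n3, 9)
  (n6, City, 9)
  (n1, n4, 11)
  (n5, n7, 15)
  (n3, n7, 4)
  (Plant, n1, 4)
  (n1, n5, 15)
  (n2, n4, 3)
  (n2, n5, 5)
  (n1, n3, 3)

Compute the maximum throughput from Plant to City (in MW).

11

Augment Plant→n1→n3→n6→City: bottleneck 3, flow now 3.
Augment Plant→n1→n4→n6→City: bottleneck 1, flow now 4.
Augment Plant→n2→n3→n6→City: bottleneck 3, flow now 7.
Augment Plant→n2→n3→n7→City: bottleneck 4, flow now 11.
No augmenting path remains; maximum flow = 11.
In the residual graph, reachable from Plant: {Plant}.
Min-cut edges: Plant→n1 (4), Plant→n2 (7); capacity 4 + 7 = 11.
This cut is saturated, so no flow can exceed 11.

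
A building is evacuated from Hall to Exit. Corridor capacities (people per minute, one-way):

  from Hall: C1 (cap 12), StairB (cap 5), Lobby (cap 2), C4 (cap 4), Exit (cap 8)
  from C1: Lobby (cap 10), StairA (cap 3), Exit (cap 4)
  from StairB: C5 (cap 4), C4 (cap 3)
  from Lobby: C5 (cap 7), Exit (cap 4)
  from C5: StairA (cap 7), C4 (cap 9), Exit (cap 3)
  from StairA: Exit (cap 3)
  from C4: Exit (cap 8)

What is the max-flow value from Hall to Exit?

Augment Hall→Exit: bottleneck 8, flow now 8.
Augment Hall→C1→Exit: bottleneck 4, flow now 12.
Augment Hall→Lobby→Exit: bottleneck 2, flow now 14.
Augment Hall→C4→Exit: bottleneck 4, flow now 18.
Augment Hall→C1→Lobby→Exit: bottleneck 2, flow now 20.
Augment Hall→C1→StairA→Exit: bottleneck 3, flow now 23.
Augment Hall→StairB→C5→Exit: bottleneck 3, flow now 26.
Augment Hall→StairB→C4→Exit: bottleneck 2, flow now 28.
Augment Hall→C1→Lobby→C5→C4→Exit: bottleneck 2, flow now 30.
No augmenting path remains; maximum flow = 30.
In the residual graph, reachable from Hall: {Hall, C1, StairB, Lobby, C5, StairA, C4}.
Min-cut edges: Hall→Exit (8), C1→Exit (4), Lobby→Exit (4), C5→Exit (3), StairA→Exit (3), C4→Exit (8); capacity 8 + 4 + 4 + 3 + 3 + 8 = 30.
This cut is saturated, so no flow can exceed 30.

30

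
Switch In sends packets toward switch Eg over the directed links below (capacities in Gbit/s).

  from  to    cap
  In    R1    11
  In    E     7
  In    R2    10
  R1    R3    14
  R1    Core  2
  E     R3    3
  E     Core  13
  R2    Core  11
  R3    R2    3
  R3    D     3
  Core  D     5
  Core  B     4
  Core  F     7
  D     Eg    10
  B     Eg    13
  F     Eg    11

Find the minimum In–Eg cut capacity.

19

Augment In→R1→R3→D→Eg: bottleneck 3, flow now 3.
Augment In→R1→Core→D→Eg: bottleneck 2, flow now 5.
Augment In→E→Core→D→Eg: bottleneck 3, flow now 8.
Augment In→E→Core→B→Eg: bottleneck 4, flow now 12.
Augment In→R2→Core→F→Eg: bottleneck 7, flow now 19.
No augmenting path remains; maximum flow = 19.
By max-flow min-cut, the minimum cut capacity equals the max flow.
In the residual graph, reachable from In: {In, R1, E, R2, R3, Core}.
Min-cut edges: R3→D (3), Core→D (5), Core→B (4), Core→F (7); capacity 3 + 5 + 4 + 7 = 19.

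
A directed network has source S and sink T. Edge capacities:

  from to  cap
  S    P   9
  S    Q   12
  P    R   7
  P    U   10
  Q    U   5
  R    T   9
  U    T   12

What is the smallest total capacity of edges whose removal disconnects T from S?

Augment S→P→R→T: bottleneck 7, flow now 7.
Augment S→P→U→T: bottleneck 2, flow now 9.
Augment S→Q→U→T: bottleneck 5, flow now 14.
No augmenting path remains; maximum flow = 14.
By max-flow min-cut, the minimum cut capacity equals the max flow.
In the residual graph, reachable from S: {S, Q}.
Min-cut edges: S→P (9), Q→U (5); capacity 9 + 5 = 14.

14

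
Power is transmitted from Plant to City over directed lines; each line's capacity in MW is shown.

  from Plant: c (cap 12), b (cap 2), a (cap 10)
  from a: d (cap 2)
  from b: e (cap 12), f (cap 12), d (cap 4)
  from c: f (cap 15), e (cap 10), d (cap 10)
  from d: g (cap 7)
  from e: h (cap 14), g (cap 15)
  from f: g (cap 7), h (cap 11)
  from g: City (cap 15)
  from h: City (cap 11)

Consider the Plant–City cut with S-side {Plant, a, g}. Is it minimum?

No — its capacity is 31, but the minimum cut has capacity 16.

Given cut capacity: 2 + 12 + 2 + 15 = 31.
Augment Plant→a→d→g→City: bottleneck 2, flow now 2.
Augment Plant→b→d→g→City: bottleneck 2, flow now 4.
Augment Plant→c→d→g→City: bottleneck 3, flow now 7.
Augment Plant→c→e→g→City: bottleneck 8, flow now 15.
Augment Plant→c→e→h→City: bottleneck 1, flow now 16.
No augmenting path remains; maximum flow = 16.
In the residual graph, reachable from Plant: {Plant, a}.
Min-cut edges: Plant→b (2), Plant→c (12), a→d (2); capacity 2 + 12 + 2 = 16.
Cut capacity 31 exceeds the max flow 16, so it is not minimum.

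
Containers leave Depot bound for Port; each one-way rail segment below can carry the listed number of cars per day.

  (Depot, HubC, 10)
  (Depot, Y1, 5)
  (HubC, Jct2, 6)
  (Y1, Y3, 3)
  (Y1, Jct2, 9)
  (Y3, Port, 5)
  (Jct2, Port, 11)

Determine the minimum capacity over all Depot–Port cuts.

11

Augment Depot→HubC→Jct2→Port: bottleneck 6, flow now 6.
Augment Depot→Y1→Y3→Port: bottleneck 3, flow now 9.
Augment Depot→Y1→Jct2→Port: bottleneck 2, flow now 11.
No augmenting path remains; maximum flow = 11.
By max-flow min-cut, the minimum cut capacity equals the max flow.
In the residual graph, reachable from Depot: {Depot, HubC}.
Min-cut edges: Depot→Y1 (5), HubC→Jct2 (6); capacity 5 + 6 = 11.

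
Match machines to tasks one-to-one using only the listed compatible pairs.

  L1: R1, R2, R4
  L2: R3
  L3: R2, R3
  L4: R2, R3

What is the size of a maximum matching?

Unit-capacity flow: source→left, listed edges, right→sink; max matching = max flow.
Augmenting path L1→R1 (+1); matched 1.
Augmenting path L2→R3 (+1); matched 2.
Augmenting path L3→R2 (+1); matched 3.
No augmenting path remains; maximum matching = 3.
König certificate: {L1, R2, R3} is a vertex cover of size 3 (every listed pair touches it), so no matching can be larger.

3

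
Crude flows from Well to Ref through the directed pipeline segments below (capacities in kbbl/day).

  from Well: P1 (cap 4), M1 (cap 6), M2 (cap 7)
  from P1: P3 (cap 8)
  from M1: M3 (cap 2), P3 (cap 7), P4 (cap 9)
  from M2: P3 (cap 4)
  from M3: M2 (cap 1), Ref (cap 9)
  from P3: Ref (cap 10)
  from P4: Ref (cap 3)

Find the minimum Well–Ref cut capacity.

14

Augment Well→P1→P3→Ref: bottleneck 4, flow now 4.
Augment Well→M1→M3→Ref: bottleneck 2, flow now 6.
Augment Well→M1→P3→Ref: bottleneck 4, flow now 10.
Augment Well→M2→P3→Ref: bottleneck 2, flow now 12.
Augment Well→M2→P3→M1→P4→Ref: bottleneck 2, flow now 14. (uses reverse residual edge)
No augmenting path remains; maximum flow = 14.
By max-flow min-cut, the minimum cut capacity equals the max flow.
In the residual graph, reachable from Well: {Well, M2}.
Min-cut edges: Well→P1 (4), Well→M1 (6), M2→P3 (4); capacity 4 + 6 + 4 = 14.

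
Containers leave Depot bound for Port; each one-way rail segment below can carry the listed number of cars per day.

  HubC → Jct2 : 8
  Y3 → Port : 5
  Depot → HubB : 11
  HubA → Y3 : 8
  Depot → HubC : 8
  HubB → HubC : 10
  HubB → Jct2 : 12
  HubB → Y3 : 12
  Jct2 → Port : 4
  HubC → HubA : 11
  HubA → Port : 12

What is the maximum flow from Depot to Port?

Augment Depot→HubC→Jct2→Port: bottleneck 4, flow now 4.
Augment Depot→HubC→HubA→Port: bottleneck 4, flow now 8.
Augment Depot→HubB→Y3→Port: bottleneck 5, flow now 13.
Augment Depot→HubB→HubC→HubA→Port: bottleneck 6, flow now 19.
No augmenting path remains; maximum flow = 19.
In the residual graph, reachable from Depot: {Depot}.
Min-cut edges: Depot→HubC (8), Depot→HubB (11); capacity 8 + 11 = 19.
This cut is saturated, so no flow can exceed 19.

19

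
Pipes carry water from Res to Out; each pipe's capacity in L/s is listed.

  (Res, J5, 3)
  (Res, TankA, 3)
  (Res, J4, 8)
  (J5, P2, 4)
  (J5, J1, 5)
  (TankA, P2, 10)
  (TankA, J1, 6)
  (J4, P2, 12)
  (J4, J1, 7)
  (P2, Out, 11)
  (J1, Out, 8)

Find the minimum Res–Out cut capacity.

14

Augment Res→J5→P2→Out: bottleneck 3, flow now 3.
Augment Res→TankA→P2→Out: bottleneck 3, flow now 6.
Augment Res→J4→P2→Out: bottleneck 5, flow now 11.
Augment Res→J4→J1→Out: bottleneck 3, flow now 14.
No augmenting path remains; maximum flow = 14.
By max-flow min-cut, the minimum cut capacity equals the max flow.
In the residual graph, reachable from Res: {Res}.
Min-cut edges: Res→J5 (3), Res→TankA (3), Res→J4 (8); capacity 3 + 3 + 8 = 14.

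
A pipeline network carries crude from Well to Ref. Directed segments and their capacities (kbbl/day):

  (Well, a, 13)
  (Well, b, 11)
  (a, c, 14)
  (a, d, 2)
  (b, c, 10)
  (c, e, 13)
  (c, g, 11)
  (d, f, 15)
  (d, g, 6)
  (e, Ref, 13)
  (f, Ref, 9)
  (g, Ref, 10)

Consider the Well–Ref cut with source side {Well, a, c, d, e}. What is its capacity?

56

Edges leaving {Well, a, c, d, e}: Well→b (11), c→g (11), d→f (15), d→g (6), e→Ref (13).
Cut capacity = 11 + 11 + 15 + 6 + 13 = 56.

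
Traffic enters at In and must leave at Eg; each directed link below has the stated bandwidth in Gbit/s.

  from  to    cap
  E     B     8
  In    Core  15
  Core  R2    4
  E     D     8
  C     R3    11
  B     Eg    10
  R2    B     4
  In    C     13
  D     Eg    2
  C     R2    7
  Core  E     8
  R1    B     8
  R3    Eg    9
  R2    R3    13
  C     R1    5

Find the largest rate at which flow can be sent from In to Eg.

21

Augment In→C→R3→Eg: bottleneck 9, flow now 9.
Augment In→Core→R2→B→Eg: bottleneck 4, flow now 13.
Augment In→Core→E→D→Eg: bottleneck 2, flow now 15.
Augment In→Core→E→B→Eg: bottleneck 6, flow now 21.
No augmenting path remains; maximum flow = 21.
In the residual graph, reachable from In: {In, Core, C, R1, R2, E, D, B, R3}.
Min-cut edges: D→Eg (2), B→Eg (10), R3→Eg (9); capacity 2 + 10 + 9 = 21.
This cut is saturated, so no flow can exceed 21.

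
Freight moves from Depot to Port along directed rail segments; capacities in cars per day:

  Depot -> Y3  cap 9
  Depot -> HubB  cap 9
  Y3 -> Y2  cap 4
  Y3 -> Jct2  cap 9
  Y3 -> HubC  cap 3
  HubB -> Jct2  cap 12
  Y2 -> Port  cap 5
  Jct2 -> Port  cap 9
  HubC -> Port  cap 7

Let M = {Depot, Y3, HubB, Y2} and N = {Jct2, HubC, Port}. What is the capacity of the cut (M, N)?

29

Edges leaving {Depot, Y3, HubB, Y2}: Y3→Jct2 (9), Y3→HubC (3), HubB→Jct2 (12), Y2→Port (5).
Cut capacity = 9 + 3 + 12 + 5 = 29.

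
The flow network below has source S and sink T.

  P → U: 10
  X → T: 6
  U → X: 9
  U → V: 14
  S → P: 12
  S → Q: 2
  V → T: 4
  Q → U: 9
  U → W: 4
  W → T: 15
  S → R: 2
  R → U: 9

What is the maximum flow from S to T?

14

Augment S→P→U→V→T: bottleneck 4, flow now 4.
Augment S→P→U→W→T: bottleneck 4, flow now 8.
Augment S→P→U→X→T: bottleneck 2, flow now 10.
Augment S→Q→U→X→T: bottleneck 2, flow now 12.
Augment S→R→U→X→T: bottleneck 2, flow now 14.
No augmenting path remains; maximum flow = 14.
In the residual graph, reachable from S: {S, P}.
Min-cut edges: S→Q (2), S→R (2), P→U (10); capacity 2 + 2 + 10 = 14.
This cut is saturated, so no flow can exceed 14.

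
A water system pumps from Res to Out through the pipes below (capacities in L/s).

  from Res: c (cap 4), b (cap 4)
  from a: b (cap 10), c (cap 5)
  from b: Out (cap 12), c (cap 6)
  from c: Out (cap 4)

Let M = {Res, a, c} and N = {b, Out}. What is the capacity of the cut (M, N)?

Edges leaving {Res, a, c}: Res→b (4), a→b (10), c→Out (4).
Cut capacity = 4 + 10 + 4 = 18.

18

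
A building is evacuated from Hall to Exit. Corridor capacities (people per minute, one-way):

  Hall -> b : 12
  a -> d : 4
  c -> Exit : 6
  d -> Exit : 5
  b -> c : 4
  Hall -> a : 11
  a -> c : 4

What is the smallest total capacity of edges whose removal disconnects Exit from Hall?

Augment Hall→a→c→Exit: bottleneck 4, flow now 4.
Augment Hall→a→d→Exit: bottleneck 4, flow now 8.
Augment Hall→b→c→Exit: bottleneck 2, flow now 10.
No augmenting path remains; maximum flow = 10.
By max-flow min-cut, the minimum cut capacity equals the max flow.
In the residual graph, reachable from Hall: {Hall, a, b, c}.
Min-cut edges: a→d (4), c→Exit (6); capacity 4 + 6 = 10.

10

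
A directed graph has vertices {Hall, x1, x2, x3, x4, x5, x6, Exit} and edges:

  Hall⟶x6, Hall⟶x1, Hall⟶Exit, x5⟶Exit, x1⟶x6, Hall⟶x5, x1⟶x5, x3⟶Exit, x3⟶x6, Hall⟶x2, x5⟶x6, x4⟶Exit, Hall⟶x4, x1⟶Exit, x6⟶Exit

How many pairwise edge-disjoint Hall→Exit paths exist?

5

Assign every edge capacity 1; by Menger, the answer equals the max flow.
Path Hall→Exit (+1); total 1.
Path Hall→x1→Exit (+1); total 2.
Path Hall→x4→Exit (+1); total 3.
Path Hall→x5→Exit (+1); total 4.
Path Hall→x6→Exit (+1); total 5.
No residual Hall→Exit path; max flow = 5.
Certifying cut of size 5: {Hall→Exit, Hall→x1, Hall→x4, Hall→x5, Hall→x6}.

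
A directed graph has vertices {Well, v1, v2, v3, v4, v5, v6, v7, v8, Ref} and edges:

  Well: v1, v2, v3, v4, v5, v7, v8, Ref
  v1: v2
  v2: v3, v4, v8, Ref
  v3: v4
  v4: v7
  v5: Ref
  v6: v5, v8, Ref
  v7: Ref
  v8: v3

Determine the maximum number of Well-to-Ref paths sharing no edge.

Assign every edge capacity 1; by Menger, the answer equals the max flow.
Path Well→Ref (+1); total 1.
Path Well→v2→Ref (+1); total 2.
Path Well→v5→Ref (+1); total 3.
Path Well→v7→Ref (+1); total 4.
No residual Well→Ref path; max flow = 4.
Certifying cut of size 4: {Well→Ref, Well→v5, v2→Ref, v7→Ref}.

4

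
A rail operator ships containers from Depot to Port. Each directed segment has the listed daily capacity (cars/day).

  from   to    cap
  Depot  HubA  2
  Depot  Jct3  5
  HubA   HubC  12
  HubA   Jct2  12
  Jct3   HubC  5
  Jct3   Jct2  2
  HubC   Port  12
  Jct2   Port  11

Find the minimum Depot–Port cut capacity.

7

Augment Depot→HubA→HubC→Port: bottleneck 2, flow now 2.
Augment Depot→Jct3→HubC→Port: bottleneck 5, flow now 7.
No augmenting path remains; maximum flow = 7.
By max-flow min-cut, the minimum cut capacity equals the max flow.
In the residual graph, reachable from Depot: {Depot}.
Min-cut edges: Depot→HubA (2), Depot→Jct3 (5); capacity 2 + 5 = 7.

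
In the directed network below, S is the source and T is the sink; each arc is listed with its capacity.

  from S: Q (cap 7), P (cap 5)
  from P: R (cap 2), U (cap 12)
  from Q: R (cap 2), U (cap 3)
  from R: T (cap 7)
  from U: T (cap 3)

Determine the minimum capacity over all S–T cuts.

Augment S→P→R→T: bottleneck 2, flow now 2.
Augment S→P→U→T: bottleneck 3, flow now 5.
Augment S→Q→R→T: bottleneck 2, flow now 7.
No augmenting path remains; maximum flow = 7.
By max-flow min-cut, the minimum cut capacity equals the max flow.
In the residual graph, reachable from S: {S, P, Q, U}.
Min-cut edges: P→R (2), Q→R (2), U→T (3); capacity 2 + 2 + 3 = 7.

7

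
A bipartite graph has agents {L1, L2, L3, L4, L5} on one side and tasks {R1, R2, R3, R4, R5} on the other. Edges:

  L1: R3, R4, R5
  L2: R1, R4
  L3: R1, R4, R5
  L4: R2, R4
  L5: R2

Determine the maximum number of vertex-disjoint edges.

Unit-capacity flow: source→left, listed edges, right→sink; max matching = max flow.
Augmenting path L1→R3 (+1); matched 1.
Augmenting path L2→R1 (+1); matched 2.
Augmenting path L3→R4 (+1); matched 3.
Augmenting path L4→R2 (+1); matched 4.
Augmenting path L5→R2→L4→R4→L3→R5 (+1); matched 5.
No augmenting path remains; maximum matching = 5.
König certificate: {L1, L2, L3, L4, L5} is a vertex cover of size 5 (every listed pair touches it), so no matching can be larger.

5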